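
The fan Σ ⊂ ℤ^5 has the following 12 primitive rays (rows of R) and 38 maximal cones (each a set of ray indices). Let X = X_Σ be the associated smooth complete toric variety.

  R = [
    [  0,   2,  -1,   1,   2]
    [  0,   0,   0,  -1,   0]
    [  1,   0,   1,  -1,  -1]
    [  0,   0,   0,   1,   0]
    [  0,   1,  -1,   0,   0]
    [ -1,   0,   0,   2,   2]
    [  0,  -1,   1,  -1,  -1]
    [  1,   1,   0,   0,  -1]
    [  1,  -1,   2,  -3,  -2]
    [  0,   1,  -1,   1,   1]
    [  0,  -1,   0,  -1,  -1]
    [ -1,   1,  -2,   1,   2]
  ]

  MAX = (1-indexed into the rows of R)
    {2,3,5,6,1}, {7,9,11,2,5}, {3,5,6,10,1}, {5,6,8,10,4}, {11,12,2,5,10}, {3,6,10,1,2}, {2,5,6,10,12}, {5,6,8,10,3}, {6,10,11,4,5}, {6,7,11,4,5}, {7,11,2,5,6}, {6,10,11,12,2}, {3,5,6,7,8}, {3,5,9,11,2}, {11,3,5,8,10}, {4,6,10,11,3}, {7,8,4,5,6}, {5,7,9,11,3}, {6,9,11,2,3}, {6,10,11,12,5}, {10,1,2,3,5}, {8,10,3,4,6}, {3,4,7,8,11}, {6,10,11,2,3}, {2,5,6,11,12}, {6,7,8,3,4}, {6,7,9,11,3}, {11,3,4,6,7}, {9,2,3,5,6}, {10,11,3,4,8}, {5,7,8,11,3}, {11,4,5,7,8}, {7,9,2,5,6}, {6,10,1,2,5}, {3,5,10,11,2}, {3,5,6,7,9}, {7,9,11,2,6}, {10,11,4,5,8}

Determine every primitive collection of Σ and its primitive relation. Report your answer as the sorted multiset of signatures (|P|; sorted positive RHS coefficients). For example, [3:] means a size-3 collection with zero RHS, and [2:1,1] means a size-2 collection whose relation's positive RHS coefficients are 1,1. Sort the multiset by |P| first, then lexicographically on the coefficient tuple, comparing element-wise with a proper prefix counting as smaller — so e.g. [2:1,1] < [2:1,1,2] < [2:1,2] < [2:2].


24 minimal non-faces of Δ(Σ) (on 12 rays):

  P = {2,4}:  v_{2} + v_{4} = 0 — sig = [2:]
  P = {7,10}:  v_{7} + v_{10} = 0 — sig = [2:]
  P = {1,11}:  v_{1} + v_{11} = v_{2} + v_{10} — sig = [2:1,1]
  P = {2,8}:  v_{2} + v_{8} = v_{3} + v_{5} — sig = [2:1,1]
  P = {3,12}:  v_{3} + v_{12} = v_{2} + v_{10} — sig = [2:1,1]
  P = {4,9}:  v_{4} + v_{9} = v_{3} + v_{7} — sig = [2:1,1]
  P = {8,12}:  v_{8} + v_{12} = v_{5} + v_{10} — sig = [2:1,1]
  P = {9,10}:  v_{9} + v_{10} = v_{2} + v_{3} — sig = [2:1,1]
  P = {1,4}:  v_{1} + v_{4} = v_{3} + v_{5} + v_{6} + v_{10} — sig = [2:1,1,1,1]
  P = {1,7}:  v_{1} + v_{7} = v_{2} + v_{3} + v_{5} + v_{6} — sig = [2:1,1,1,1]
  P = {4,12}:  v_{4} + v_{12} = v_{5} + v_{6} + v_{10} + v_{11} — sig = [2:1,1,1,1]
  P = {7,12}:  v_{7} + v_{12} = v_{2} + v_{5} + v_{6} + v_{11} — sig = [2:1,1,1,1]
  P = {8,9}:  v_{8} + v_{9} = 2·v_{3} + v_{5} + v_{7} — sig = [2:1,1,2]
  P = {1,8}:  v_{1} + v_{8} = 2·v_{3} + 2·v_{5} + v_{6} + v_{10} — sig = [2:1,1,2,2]
  P = {1,9}:  v_{1} + v_{9} = 2·v_{2} + 2·v_{3} + v_{5} + v_{6} — sig = [2:1,1,2,2]
  P = {1,12}:  v_{1} + v_{12} = 2·v_{2} + v_{5} + v_{6} + 2·v_{10} — sig = [2:1,1,2,2]
  P = {9,12}:  v_{9} + v_{12} = 2·v_{2} — sig = [2:2]
  P = {2,3,7}:  v_{2} + v_{3} + v_{7} = v_{9} — sig = [3:1]
  P = {3,4,5}:  v_{3} + v_{4} + v_{5} = v_{8} — sig = [3:1]
  P = {6,8,11}:  v_{6} + v_{8} + v_{11} = v_{4} — sig = [3:1]
  P = {3,5,6,11}:  v_{3} + v_{5} + v_{6} + v_{11} = 0 — sig = [4:]
  P = {5,6,9,11}:  v_{5} + v_{6} + v_{9} + v_{11} = v_{2} + v_{7} — sig = [4:1,1]
  P = {2,3,5,6,10}:  v_{2} + v_{3} + v_{5} + v_{6} + v_{10} = v_{1} — sig = [5:1]
  P = {2,5,6,10,11}:  v_{2} + v_{5} + v_{6} + v_{10} + v_{11} = v_{12} — sig = [5:1]

Hence PRS(X_Σ) =
    [2:]
    [2:]
    [2:1,1]
    [2:1,1]
    [2:1,1]
    [2:1,1]
    [2:1,1]
    [2:1,1]
    [2:1,1,1,1]
    [2:1,1,1,1]
    [2:1,1,1,1]
    [2:1,1,1,1]
    [2:1,1,2]
    [2:1,1,2,2]
    [2:1,1,2,2]
    [2:1,1,2,2]
    [2:2]
    [3:1]
    [3:1]
    [3:1]
    [4:]
    [4:1,1]
    [5:1]
    [5:1]


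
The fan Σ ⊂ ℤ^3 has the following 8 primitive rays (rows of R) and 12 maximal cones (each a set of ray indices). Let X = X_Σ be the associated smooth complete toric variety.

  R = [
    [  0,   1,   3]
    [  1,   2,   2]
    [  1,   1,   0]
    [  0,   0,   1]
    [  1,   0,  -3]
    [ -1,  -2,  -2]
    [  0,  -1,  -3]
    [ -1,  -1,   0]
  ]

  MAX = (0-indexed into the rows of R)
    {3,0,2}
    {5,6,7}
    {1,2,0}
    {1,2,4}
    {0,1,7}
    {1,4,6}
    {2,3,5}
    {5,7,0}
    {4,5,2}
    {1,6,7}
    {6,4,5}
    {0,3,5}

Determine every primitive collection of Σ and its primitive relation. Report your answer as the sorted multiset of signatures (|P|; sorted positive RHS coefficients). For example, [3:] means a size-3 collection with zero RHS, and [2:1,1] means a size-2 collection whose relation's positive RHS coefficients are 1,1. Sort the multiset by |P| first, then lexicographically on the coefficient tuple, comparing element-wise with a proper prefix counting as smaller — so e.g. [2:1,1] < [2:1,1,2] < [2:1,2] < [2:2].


The 11 primitive collections of Σ (r=8, n=3):

  P={0,6}:  v_{0} + v_{6} = 0  →  sig = [2:]
  P={1,5}:  v_{1} + v_{5} = 0  →  sig = [2:]
  P={2,7}:  v_{2} + v_{7} = 0  →  sig = [2:]
  P={0,4}:  v_{0} + v_{4} = v_{2}  →  sig = [2:1]
  P={2,6}:  v_{2} + v_{6} = v_{4}  →  sig = [2:1]
  P={4,7}:  v_{4} + v_{7} = v_{6}  →  sig = [2:1]
  P={1,3}:  v_{1} + v_{3} = v_{0} + v_{2}  →  sig = [2:1,1]
  P={3,6}:  v_{3} + v_{6} = v_{2} + v_{5}  →  sig = [2:1,1]
  P={3,7}:  v_{3} + v_{7} = v_{0} + v_{5}  →  sig = [2:1,1]
  P={3,4}:  v_{3} + v_{4} = 2·v_{2} + v_{5}  →  sig = [2:1,2]
  P={0,2,5}:  v_{0} + v_{2} + v_{5} = v_{3}  →  sig = [3:1]

Sorted signature multiset PRS(X):
    [2:]
    [2:]
    [2:]
    [2:1]
    [2:1]
    [2:1]
    [2:1,1]
    [2:1,1]
    [2:1,1]
    [2:1,2]
    [3:1]


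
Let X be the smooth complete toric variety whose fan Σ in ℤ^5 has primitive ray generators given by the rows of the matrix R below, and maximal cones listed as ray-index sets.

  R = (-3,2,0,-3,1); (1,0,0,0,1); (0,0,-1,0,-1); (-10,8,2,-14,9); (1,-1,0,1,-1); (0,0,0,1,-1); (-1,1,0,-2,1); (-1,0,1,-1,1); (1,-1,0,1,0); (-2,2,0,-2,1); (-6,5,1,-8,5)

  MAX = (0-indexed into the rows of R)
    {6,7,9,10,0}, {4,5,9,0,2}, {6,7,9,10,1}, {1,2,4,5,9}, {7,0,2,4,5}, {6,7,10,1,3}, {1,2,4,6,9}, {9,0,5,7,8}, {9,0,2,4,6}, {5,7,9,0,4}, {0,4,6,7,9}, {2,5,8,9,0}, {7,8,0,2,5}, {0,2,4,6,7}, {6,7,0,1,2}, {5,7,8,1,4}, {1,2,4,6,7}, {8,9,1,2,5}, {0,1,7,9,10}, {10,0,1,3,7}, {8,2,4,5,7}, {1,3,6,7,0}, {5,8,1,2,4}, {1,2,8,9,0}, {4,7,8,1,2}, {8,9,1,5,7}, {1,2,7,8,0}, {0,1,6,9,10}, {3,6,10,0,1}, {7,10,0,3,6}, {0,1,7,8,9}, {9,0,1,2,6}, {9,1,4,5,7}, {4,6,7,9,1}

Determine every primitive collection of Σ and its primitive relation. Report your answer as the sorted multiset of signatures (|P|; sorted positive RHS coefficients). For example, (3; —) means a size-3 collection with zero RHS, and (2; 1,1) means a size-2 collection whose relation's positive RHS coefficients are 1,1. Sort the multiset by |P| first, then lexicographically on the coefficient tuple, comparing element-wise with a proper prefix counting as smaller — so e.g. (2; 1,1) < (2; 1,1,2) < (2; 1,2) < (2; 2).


|primitive collections| = 19. Relations:

  • {5,6}:  v_{5} + v_{6} = v_{4} + v_{9} — sig = (2; 1,1)
  • {6,8}:  v_{6} + v_{8} = v_{1} + v_{2} + v_{7} — sig = (2; 1,1,1)
  • {3,5}:  v_{3} + v_{5} = v_{6} + v_{7} + v_{9} + v_{10} — sig = (2; 1,1,1,1)
  • {2,10}:  v_{2} + v_{10} = 2·v_{0} + v_{1} + v_{6} — sig = (2; 1,1,2)
  • {3,4}:  v_{3} + v_{4} = 2·v_{6} + v_{7} + v_{10} — sig = (2; 1,1,2)
  • {4,10}:  v_{4} + v_{10} = 2·v_{6} + v_{7} + v_{9} — sig = (2; 1,1,2)
  • {5,10}:  v_{5} + v_{10} = v_{6} + v_{7} + 2·v_{9} — sig = (2; 1,1,2)
  • {8,10}:  v_{8} + v_{10} = 2·v_{0} + 2·v_{1} + v_{7} — sig = (2; 1,2,2)
  • {2,3}:  v_{2} + v_{3} = 3·v_{0} + 2·v_{1} + 2·v_{6} + v_{7} — sig = (2; 1,2,2,3)
  • {3,8}:  v_{3} + v_{8} = 3·v_{0} + 3·v_{1} + v_{6} + 2·v_{7} — sig = (2; 1,2,3,3)
  • {3,9}:  v_{3} + v_{9} = 2·v_{10} — sig = (2; 2)
  • {4,8,9}:  v_{4} + v_{8} + v_{9} = 0 — sig = (3; —)
  • {0,1,4}:  v_{0} + v_{1} + v_{4} = v_{6} — sig = (3; 1)
  • {0,1,5}:  v_{0} + v_{1} + v_{5} = v_{9} — sig = (3; 1)
  • {2,7,9}:  v_{2} + v_{7} + v_{9} = v_{0} — sig = (3; 1)
  • {0,4,8}:  v_{0} + v_{4} + v_{8} = v_{2} + v_{7} — sig = (3; 1,1)
  • {1,2,5,7}:  v_{1} + v_{2} + v_{5} + v_{7} = 0 — sig = (4; —)
  • {0,1,6,7,9}:  v_{0} + v_{1} + v_{6} + v_{7} + v_{9} = v_{10} — sig = (5; 1)
  • {0,1,6,7,10}:  v_{0} + v_{1} + v_{6} + v_{7} + v_{10} = v_{3} — sig = (5; 1)

Sorted signature multiset PRS(X):
    (2; 1,1)
    (2; 1,1,1)
    (2; 1,1,1,1)
    (2; 1,1,2)
    (2; 1,1,2)
    (2; 1,1,2)
    (2; 1,1,2)
    (2; 1,2,2)
    (2; 1,2,2,3)
    (2; 1,2,3,3)
    (2; 2)
    (3; —)
    (3; 1)
    (3; 1)
    (3; 1)
    (3; 1,1)
    (4; —)
    (5; 1)
    (5; 1)


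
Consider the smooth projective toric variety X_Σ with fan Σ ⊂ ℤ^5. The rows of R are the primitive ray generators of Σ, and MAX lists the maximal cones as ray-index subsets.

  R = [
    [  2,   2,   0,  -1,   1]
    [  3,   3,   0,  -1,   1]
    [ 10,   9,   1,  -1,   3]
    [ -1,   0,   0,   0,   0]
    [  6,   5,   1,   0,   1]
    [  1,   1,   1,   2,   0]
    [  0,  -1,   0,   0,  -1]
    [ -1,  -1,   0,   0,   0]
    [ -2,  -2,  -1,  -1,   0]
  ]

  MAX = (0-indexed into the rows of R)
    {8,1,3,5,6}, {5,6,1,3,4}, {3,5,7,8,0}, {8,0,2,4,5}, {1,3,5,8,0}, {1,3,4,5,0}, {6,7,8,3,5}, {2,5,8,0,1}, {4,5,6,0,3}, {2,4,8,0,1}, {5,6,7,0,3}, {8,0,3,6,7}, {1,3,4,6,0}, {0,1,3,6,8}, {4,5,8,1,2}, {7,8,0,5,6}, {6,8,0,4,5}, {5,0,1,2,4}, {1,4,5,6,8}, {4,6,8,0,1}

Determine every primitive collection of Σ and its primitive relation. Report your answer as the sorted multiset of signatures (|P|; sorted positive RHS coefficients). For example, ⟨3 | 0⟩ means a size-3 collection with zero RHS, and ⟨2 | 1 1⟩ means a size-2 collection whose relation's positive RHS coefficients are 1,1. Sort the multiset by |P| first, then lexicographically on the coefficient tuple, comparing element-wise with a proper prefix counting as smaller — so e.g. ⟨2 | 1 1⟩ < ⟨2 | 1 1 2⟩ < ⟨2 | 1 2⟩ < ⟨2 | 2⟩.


9 collections generate NE(X_Σ); each relation:

  {1,7}:  v_{1} + v_{7} = v_{0} ; sig = ⟨2 | 1⟩
  {2,7}:  v_{2} + v_{7} = 2·v_{0} + v_{4} + v_{5} + v_{8} ; sig = ⟨2 | 1 1 1 2⟩
  {2,3}:  v_{2} + v_{3} = v_{0} + 2·v_{1} + v_{5} ; sig = ⟨2 | 1 1 2⟩
  {4,7}:  v_{4} + v_{7} = 2·v_{0} + v_{5} + v_{6} ; sig = ⟨2 | 1 1 2⟩
  {2,6}:  v_{2} + v_{6} = 2·v_{4} + v_{8} ; sig = ⟨2 | 1 2⟩
  {3,4,8}:  v_{3} + v_{4} + v_{8} = v_{1} ; sig = ⟨3 | 1⟩
  {0,1,5,6}:  v_{0} + v_{1} + v_{5} + v_{6} = v_{4} ; sig = ⟨4 | 1⟩
  {0,3,5,6,8}:  v_{0} + v_{3} + v_{5} + v_{6} + v_{8} = 0 ; sig = ⟨5 | 0⟩
  {0,1,4,5,8}:  v_{0} + v_{1} + v_{4} + v_{5} + v_{8} = v_{2} ; sig = ⟨5 | 1⟩

Sorted signature multiset PRS(X):
    |P|=2: 5 collections, coeffs (1), (1,1,1,2), (1,1,2), (1,1,2), (1,2)
    |P|=3: 1 collection, coeffs (1)
    |P|=4: 1 collection, coeffs (1)
    |P|=5: 2 collections, coeffs (), (1)


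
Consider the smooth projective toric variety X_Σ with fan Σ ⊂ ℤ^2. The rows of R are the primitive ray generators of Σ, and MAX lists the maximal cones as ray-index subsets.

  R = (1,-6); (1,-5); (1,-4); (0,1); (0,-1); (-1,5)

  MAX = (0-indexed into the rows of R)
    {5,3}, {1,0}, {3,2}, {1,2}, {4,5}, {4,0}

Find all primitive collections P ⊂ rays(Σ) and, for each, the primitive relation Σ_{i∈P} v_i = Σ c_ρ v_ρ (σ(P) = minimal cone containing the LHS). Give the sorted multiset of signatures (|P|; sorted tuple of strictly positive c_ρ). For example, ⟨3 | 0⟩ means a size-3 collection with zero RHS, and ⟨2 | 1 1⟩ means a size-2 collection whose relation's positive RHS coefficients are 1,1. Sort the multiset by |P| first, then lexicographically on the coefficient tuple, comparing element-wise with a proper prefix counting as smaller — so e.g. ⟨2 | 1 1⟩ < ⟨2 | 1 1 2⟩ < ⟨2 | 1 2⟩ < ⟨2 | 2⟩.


The 9 primitive collections of Σ (r=6, n=2):

  • {1,5}:  v_{1} + v_{5} = 0  so sig = ⟨2 | 0⟩
  • {3,4}:  v_{3} + v_{4} = 0  so sig = ⟨2 | 0⟩
  • {0,3}:  v_{0} + v_{3} = v_{1}  so sig = ⟨2 | 1⟩
  • {0,5}:  v_{0} + v_{5} = v_{4}  so sig = ⟨2 | 1⟩
  • {1,3}:  v_{1} + v_{3} = v_{2}  so sig = ⟨2 | 1⟩
  • {1,4}:  v_{1} + v_{4} = v_{0}  so sig = ⟨2 | 1⟩
  • {2,4}:  v_{2} + v_{4} = v_{1}  so sig = ⟨2 | 1⟩
  • {2,5}:  v_{2} + v_{5} = v_{3}  so sig = ⟨2 | 1⟩
  • {0,2}:  v_{0} + v_{2} = 2·v_{1}  so sig = ⟨2 | 2⟩

Hence PRS(X_Σ) =
[⟨2 | 0⟩, ⟨2 | 0⟩, ⟨2 | 1⟩, ⟨2 | 1⟩, ⟨2 | 1⟩, ⟨2 | 1⟩, ⟨2 | 1⟩, ⟨2 | 1⟩, ⟨2 | 2⟩]


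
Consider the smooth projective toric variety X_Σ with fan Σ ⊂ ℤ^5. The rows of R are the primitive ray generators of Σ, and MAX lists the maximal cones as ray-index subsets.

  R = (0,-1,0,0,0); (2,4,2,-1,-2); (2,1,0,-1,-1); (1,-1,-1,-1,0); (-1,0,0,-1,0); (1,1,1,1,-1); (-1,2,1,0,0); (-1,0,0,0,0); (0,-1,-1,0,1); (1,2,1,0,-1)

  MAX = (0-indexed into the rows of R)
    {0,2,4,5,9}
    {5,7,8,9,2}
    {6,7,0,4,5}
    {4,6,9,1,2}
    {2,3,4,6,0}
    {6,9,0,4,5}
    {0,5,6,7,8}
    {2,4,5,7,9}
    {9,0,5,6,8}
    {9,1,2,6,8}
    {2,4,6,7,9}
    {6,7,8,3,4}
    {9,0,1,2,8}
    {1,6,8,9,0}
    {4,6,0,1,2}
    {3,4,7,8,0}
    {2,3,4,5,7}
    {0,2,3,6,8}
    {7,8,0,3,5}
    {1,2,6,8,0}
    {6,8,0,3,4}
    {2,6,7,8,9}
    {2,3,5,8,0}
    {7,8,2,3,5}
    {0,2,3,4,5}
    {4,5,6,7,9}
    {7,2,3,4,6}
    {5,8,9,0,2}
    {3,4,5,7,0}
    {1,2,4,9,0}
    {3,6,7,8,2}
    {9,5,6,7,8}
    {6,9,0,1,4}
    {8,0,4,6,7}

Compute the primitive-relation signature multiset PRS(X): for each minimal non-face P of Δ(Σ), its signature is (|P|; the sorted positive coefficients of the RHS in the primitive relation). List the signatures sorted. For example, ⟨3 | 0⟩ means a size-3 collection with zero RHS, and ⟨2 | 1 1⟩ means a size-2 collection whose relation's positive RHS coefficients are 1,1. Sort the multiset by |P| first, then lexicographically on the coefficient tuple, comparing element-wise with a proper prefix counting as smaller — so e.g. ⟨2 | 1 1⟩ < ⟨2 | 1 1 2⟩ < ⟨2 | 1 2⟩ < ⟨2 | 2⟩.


Σ has 14 primitive collections:

  P = {3,9}:  v_{3} + v_{9} = v_{2} ; sig = ⟨2 | 1⟩
  P = {1,3}:  v_{1} + v_{3} = v_{0} + 2·v_{2} + v_{6} ; sig = ⟨2 | 1 1 2⟩
  P = {1,7}:  v_{1} + v_{7} = v_{4} + 2·v_{9} ; sig = ⟨2 | 1 2⟩
  P = {1,5}:  v_{1} + v_{5} = v_{0} + 3·v_{9} ; sig = ⟨2 | 1 3⟩
  P = {4,5,8}:  v_{4} + v_{5} + v_{8} = 0 ; sig = ⟨3 | 0⟩
  P = {3,5,6}:  v_{3} + v_{5} + v_{6} = v_{9} ; sig = ⟨3 | 1⟩
  P = {0,7,9}:  v_{0} + v_{7} + v_{9} = v_{4} + v_{5} ; sig = ⟨3 | 1 1⟩
  P = {4,8,9}:  v_{4} + v_{8} + v_{9} = v_{3} + v_{6} ; sig = ⟨3 | 1 1⟩
  P = {0,2,7}:  v_{0} + v_{2} + v_{7} = v_{3} + v_{4} + v_{5} ; sig = ⟨3 | 1 1 1⟩
  P = {1,4,8}:  v_{1} + v_{4} + v_{8} = v_{0} + v_{2} + v_{3} + 2·v_{6} ; sig = ⟨3 | 1 1 1 2⟩
  P = {2,4,8}:  v_{2} + v_{4} + v_{8} = 2·v_{3} + v_{6} ; sig = ⟨3 | 1 2⟩
  P = {2,5,6}:  v_{2} + v_{5} + v_{6} = 2·v_{9} ; sig = ⟨3 | 2⟩
  P = {0,2,6,9}:  v_{0} + v_{2} + v_{6} + v_{9} = v_{1} ; sig = ⟨4 | 1⟩
  P = {0,3,6,7}:  v_{0} + v_{3} + v_{6} + v_{7} = v_{4} ; sig = ⟨4 | 1⟩

Hence PRS(X_Σ) =
    ⟨2 | 1⟩
    ⟨2 | 1 1 2⟩
    ⟨2 | 1 2⟩
    ⟨2 | 1 3⟩
    ⟨3 | 0⟩
    ⟨3 | 1⟩
    ⟨3 | 1 1⟩
    ⟨3 | 1 1⟩
    ⟨3 | 1 1 1⟩
    ⟨3 | 1 1 1 2⟩
    ⟨3 | 1 2⟩
    ⟨3 | 2⟩
    ⟨4 | 1⟩
    ⟨4 | 1⟩


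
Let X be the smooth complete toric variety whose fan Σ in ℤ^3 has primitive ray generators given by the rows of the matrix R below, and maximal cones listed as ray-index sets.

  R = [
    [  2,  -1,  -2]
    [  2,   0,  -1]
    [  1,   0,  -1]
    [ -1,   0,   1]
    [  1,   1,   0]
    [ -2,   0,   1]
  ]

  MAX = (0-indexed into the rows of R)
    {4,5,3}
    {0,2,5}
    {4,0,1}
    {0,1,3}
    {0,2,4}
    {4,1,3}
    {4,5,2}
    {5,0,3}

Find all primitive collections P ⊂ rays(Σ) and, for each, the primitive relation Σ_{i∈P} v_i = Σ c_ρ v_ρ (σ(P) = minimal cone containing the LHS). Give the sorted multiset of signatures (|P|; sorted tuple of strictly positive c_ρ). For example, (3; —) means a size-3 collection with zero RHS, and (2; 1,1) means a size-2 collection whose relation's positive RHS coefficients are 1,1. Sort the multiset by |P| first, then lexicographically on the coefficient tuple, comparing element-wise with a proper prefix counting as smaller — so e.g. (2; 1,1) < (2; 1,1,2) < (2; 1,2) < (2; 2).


Δ(Σ) — 6 vertices, 5 min non-faces:

  • {1,5}:  v_{1} + v_{5} = 0 — sig = (2; —)
  • {2,3}:  v_{2} + v_{3} = 0 — sig = (2; —)
  • {1,2}:  v_{1} + v_{2} = v_{0} + v_{4} — sig = (2; 1,1)
  • {0,3,4}:  v_{0} + v_{3} + v_{4} = v_{1} — sig = (3; 1)
  • {0,4,5}:  v_{0} + v_{4} + v_{5} = v_{2} — sig = (3; 1)

Sorted signature multiset PRS(X):
[(2; —), (2; —), (2; 1,1), (3; 1), (3; 1)]


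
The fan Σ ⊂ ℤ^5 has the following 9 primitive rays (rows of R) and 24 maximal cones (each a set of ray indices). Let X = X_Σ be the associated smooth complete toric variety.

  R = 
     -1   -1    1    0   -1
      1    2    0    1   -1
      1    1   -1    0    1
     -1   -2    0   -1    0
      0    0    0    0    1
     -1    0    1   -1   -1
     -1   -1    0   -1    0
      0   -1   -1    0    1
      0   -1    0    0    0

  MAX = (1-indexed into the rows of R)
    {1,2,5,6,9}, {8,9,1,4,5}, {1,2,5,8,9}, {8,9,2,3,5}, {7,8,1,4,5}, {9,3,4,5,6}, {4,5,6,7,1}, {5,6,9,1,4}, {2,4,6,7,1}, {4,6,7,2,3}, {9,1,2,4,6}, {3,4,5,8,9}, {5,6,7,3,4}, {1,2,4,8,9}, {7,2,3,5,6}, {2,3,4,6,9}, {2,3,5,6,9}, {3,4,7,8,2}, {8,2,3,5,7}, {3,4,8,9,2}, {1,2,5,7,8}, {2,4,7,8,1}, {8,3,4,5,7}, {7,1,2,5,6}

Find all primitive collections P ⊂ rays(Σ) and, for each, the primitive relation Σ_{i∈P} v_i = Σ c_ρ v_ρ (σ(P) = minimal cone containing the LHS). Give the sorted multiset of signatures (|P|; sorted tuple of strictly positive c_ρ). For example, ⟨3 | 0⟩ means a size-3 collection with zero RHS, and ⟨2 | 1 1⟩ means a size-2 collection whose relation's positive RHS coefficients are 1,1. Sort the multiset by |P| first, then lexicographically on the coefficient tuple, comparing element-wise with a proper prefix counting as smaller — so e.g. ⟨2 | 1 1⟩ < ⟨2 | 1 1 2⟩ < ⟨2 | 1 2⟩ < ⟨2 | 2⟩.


Σ has 4 primitive collections:

  • {1,3}:  v_{1} + v_{3} = 0  so sig = ⟨2 | 0⟩
  • {6,8}:  v_{6} + v_{8} = v_{7}  so sig = ⟨2 | 1⟩
  • {7,9}:  v_{7} + v_{9} = v_{4}  so sig = ⟨2 | 1⟩
  • {2,4,5}:  v_{2} + v_{4} + v_{5} = 0  so sig = ⟨3 | 0⟩

Signatures (|P|; sorted positive RHS coefficients), sorted:
[⟨2 | 0⟩, ⟨2 | 1⟩, ⟨2 | 1⟩, ⟨3 | 0⟩]


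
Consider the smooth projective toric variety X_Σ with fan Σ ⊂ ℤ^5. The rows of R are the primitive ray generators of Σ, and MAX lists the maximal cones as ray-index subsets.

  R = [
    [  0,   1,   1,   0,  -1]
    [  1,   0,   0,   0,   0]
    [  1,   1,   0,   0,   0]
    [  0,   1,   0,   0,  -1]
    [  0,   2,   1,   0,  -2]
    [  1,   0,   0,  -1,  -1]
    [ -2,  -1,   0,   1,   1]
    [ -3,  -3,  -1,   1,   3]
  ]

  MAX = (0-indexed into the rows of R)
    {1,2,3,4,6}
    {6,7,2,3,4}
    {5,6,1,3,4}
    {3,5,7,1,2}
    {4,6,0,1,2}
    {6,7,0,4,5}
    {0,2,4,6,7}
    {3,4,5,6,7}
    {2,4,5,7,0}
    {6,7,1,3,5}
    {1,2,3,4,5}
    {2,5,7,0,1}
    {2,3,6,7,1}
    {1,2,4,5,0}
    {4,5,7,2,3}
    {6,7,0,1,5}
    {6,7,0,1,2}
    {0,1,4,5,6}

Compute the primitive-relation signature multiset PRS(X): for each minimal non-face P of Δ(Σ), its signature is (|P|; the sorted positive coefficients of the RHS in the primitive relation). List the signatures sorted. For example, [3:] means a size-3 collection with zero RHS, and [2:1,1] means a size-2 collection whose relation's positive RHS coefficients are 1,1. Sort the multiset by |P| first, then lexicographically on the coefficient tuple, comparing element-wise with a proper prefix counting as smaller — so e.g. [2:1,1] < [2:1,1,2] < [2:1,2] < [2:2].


|primitive collections| = 3. Relations:

  • {0,3}:  v_{0} + v_{3} = v_{4}  so sig = [2:1]
  • {2,5,6}:  v_{2} + v_{5} + v_{6} = 0  so sig = [3:]
  • {1,4,7}:  v_{1} + v_{4} + v_{7} = v_{6}  so sig = [3:1]

Hence PRS(X_Σ) =
    [2:1]
    [3:]
    [3:1]


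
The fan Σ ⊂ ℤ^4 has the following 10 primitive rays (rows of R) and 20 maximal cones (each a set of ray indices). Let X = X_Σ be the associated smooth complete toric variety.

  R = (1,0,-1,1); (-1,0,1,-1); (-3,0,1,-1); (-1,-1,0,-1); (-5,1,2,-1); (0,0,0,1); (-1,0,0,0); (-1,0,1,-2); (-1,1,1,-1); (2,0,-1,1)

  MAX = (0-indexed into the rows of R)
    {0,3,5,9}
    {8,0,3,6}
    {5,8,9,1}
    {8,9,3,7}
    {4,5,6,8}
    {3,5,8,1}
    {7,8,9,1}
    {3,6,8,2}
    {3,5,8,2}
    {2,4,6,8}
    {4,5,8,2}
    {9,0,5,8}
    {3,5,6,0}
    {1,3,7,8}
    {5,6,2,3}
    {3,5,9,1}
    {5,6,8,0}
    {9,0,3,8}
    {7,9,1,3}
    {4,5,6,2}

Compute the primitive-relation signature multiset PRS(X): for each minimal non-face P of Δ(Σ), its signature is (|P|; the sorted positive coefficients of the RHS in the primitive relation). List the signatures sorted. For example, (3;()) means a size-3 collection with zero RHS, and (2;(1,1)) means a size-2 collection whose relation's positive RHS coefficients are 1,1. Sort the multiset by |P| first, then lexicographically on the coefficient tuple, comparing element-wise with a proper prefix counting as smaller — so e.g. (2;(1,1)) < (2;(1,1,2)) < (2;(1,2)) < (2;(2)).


20 collections generate NE(X_Σ); each relation:

  • {0,1}:  v_{0} + v_{1} = 0 ; sig = (2;())
  • {2,9}:  v_{2} + v_{9} = v_{6} ; sig = (2;(1))
  • {5,7}:  v_{5} + v_{7} = v_{1} ; sig = (2;(1))
  • {6,9}:  v_{6} + v_{9} = v_{0} ; sig = (2;(1))
  • {6,7}:  v_{6} + v_{7} = v_{3} + v_{8} ; sig = (2;(1,1))
  • {0,7}:  v_{0} + v_{7} = v_{3} + v_{8} + v_{9} ; sig = (2;(1,1,1))
  • {1,6}:  v_{1} + v_{6} = v_{3} + v_{5} + v_{8} ; sig = (2;(1,1,1))
  • {4,7}:  v_{4} + v_{7} = v_{2} + v_{3} + v_{5} + 2·v_{8} ; sig = (2;(1,1,1,2))
  • {4,9}:  v_{4} + v_{9} = v_{5} + 2·v_{6} + v_{8} ; sig = (2;(1,1,2))
  • {1,4}:  v_{1} + v_{4} = v_{2} + v_{3} + 2·v_{5} + 2·v_{8} ; sig = (2;(1,1,2,2))
  • {0,4}:  v_{0} + v_{4} = v_{5} + 3·v_{6} + v_{8} ; sig = (2;(1,1,3))
  • {2,7}:  v_{2} + v_{7} = 2·v_{3} + v_{5} + 2·v_{8} ; sig = (2;(1,2,2))
  • {0,2}:  v_{0} + v_{2} = 2·v_{6} ; sig = (2;(2))
  • {3,4}:  v_{3} + v_{4} = 2·v_{2} ; sig = (2;(2))
  • {1,2}:  v_{1} + v_{2} = 2·v_{3} + 2·v_{5} + 2·v_{8} ; sig = (2;(2,2,2))
  • {3,5,8,9}:  v_{3} + v_{5} + v_{8} + v_{9} = 0 ; sig = (4;())
  • {0,3,5,8}:  v_{0} + v_{3} + v_{5} + v_{8} = v_{6} ; sig = (4;(1))
  • {1,3,8,9}:  v_{1} + v_{3} + v_{8} + v_{9} = v_{7} ; sig = (4;(1))
  • {2,5,6,8}:  v_{2} + v_{5} + v_{6} + v_{8} = v_{4} ; sig = (4;(1))
  • {3,5,6,8}:  v_{3} + v_{5} + v_{6} + v_{8} = v_{2} ; sig = (4;(1))

so the primitive-relation signature multiset is
    (2;())
    (2;(1))
    (2;(1))
    (2;(1))
    (2;(1,1))
    (2;(1,1,1))
    (2;(1,1,1))
    (2;(1,1,1,2))
    (2;(1,1,2))
    (2;(1,1,2,2))
    (2;(1,1,3))
    (2;(1,2,2))
    (2;(2))
    (2;(2))
    (2;(2,2,2))
    (4;())
    (4;(1))
    (4;(1))
    (4;(1))
    (4;(1))


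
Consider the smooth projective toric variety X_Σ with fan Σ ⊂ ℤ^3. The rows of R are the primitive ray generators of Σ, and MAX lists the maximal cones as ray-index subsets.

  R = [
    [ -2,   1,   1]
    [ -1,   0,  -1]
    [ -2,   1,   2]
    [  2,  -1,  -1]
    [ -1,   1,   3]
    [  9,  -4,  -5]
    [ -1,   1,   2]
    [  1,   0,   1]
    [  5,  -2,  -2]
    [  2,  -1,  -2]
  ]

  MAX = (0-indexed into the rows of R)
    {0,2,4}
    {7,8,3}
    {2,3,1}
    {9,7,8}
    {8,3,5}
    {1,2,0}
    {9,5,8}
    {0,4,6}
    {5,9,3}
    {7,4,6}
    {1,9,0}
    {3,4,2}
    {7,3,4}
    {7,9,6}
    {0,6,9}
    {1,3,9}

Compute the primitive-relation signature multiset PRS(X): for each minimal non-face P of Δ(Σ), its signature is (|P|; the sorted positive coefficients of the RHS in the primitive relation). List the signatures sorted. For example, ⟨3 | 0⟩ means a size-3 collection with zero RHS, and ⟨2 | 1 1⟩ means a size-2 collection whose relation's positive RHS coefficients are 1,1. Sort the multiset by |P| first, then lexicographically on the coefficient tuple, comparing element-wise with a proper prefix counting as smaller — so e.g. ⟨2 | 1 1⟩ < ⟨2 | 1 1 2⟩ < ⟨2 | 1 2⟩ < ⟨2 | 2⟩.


Δ(Σ) — 10 vertices, 23 min non-faces:

  P = {0,3}:  v_{0} + v_{3} = 0  ⇒ sig = ⟨2 | 0⟩
  P = {1,7}:  v_{1} + v_{7} = 0  ⇒ sig = ⟨2 | 0⟩
  P = {2,9}:  v_{2} + v_{9} = 0  ⇒ sig = ⟨2 | 0⟩
  P = {0,7}:  v_{0} + v_{7} = v_{6}  ⇒ sig = ⟨2 | 1⟩
  P = {1,4}:  v_{1} + v_{4} = v_{2}  ⇒ sig = ⟨2 | 1⟩
  P = {1,6}:  v_{1} + v_{6} = v_{0}  ⇒ sig = ⟨2 | 1⟩
  P = {2,7}:  v_{2} + v_{7} = v_{4}  ⇒ sig = ⟨2 | 1⟩
  P = {3,6}:  v_{3} + v_{6} = v_{7}  ⇒ sig = ⟨2 | 1⟩
  P = {4,9}:  v_{4} + v_{9} = v_{7}  ⇒ sig = ⟨2 | 1⟩
  P = {0,5}:  v_{0} + v_{5} = v_{8} + v_{9}  ⇒ sig = ⟨2 | 1 1⟩
  P = {0,8}:  v_{0} + v_{8} = v_{7} + v_{9}  ⇒ sig = ⟨2 | 1 1⟩
  P = {1,8}:  v_{1} + v_{8} = v_{3} + v_{9}  ⇒ sig = ⟨2 | 1 1⟩
  P = {2,5}:  v_{2} + v_{5} = v_{3} + v_{8}  ⇒ sig = ⟨2 | 1 1⟩
  P = {2,6}:  v_{2} + v_{6} = v_{0} + v_{4}  ⇒ sig = ⟨2 | 1 1⟩
  P = {2,8}:  v_{2} + v_{8} = v_{3} + v_{7}  ⇒ sig = ⟨2 | 1 1⟩
  P = {4,5}:  v_{4} + v_{5} = v_{3} + v_{7} + v_{8}  ⇒ sig = ⟨2 | 1 1 1⟩
  P = {5,6}:  v_{5} + v_{6} = v_{7} + v_{8} + v_{9}  ⇒ sig = ⟨2 | 1 1 1⟩
  P = {4,8}:  v_{4} + v_{8} = v_{3} + 2·v_{7}  ⇒ sig = ⟨2 | 1 2⟩
  P = {6,8}:  v_{6} + v_{8} = 2·v_{7} + v_{9}  ⇒ sig = ⟨2 | 1 2⟩
  P = {5,7}:  v_{5} + v_{7} = 2·v_{8}  ⇒ sig = ⟨2 | 2⟩
  P = {1,5}:  v_{1} + v_{5} = 2·v_{3} + 2·v_{9}  ⇒ sig = ⟨2 | 2 2⟩
  P = {3,7,9}:  v_{3} + v_{7} + v_{9} = v_{8}  ⇒ sig = ⟨3 | 1⟩
  P = {3,8,9}:  v_{3} + v_{8} + v_{9} = v_{5}  ⇒ sig = ⟨3 | 1⟩

so the primitive-relation signature multiset is
    |P|=2: 21 collections, coeffs (), (), (), (1), (1), (1), (1), (1), (1), (1,1), (1,1), (1,1), (1,1), (1,1), (1,1), (1,1,1), (1,1,1), (1,2), (1,2), (2), (2,2)
    |P|=3: 2 collections, coeffs (1), (1)


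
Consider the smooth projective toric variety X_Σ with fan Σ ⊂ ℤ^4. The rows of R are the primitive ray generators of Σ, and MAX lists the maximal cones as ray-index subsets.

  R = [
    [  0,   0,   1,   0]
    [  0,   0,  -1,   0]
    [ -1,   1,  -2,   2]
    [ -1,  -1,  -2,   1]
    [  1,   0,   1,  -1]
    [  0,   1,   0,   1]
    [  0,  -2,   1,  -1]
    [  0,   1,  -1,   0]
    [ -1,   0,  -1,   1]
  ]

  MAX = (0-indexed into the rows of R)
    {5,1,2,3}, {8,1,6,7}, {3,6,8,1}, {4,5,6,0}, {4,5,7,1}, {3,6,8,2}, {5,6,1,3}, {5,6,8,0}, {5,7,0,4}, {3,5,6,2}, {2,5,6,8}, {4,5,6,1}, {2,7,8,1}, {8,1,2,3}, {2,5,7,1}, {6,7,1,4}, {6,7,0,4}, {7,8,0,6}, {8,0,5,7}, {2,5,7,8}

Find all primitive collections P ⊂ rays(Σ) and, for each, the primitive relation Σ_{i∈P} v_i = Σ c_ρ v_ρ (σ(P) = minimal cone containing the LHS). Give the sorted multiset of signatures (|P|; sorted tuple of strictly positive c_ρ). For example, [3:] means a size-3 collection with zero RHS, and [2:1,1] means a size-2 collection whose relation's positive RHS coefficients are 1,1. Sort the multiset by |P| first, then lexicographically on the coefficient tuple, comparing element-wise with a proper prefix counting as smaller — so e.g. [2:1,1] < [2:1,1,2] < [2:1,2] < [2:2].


12 collections generate NE(X_Σ); each relation:

  • {0,1}:  v_{0} + v_{1} = 0  ⇒ sig = [2:]
  • {4,8}:  v_{4} + v_{8} = 0  ⇒ sig = [2:]
  • {0,2}:  v_{0} + v_{2} = v_{5} + v_{8}  ⇒ sig = [2:1,1]
  • {0,3}:  v_{0} + v_{3} = v_{2} + v_{6}  ⇒ sig = [2:1,1]
  • {2,4}:  v_{2} + v_{4} = v_{1} + v_{5}  ⇒ sig = [2:1,1]
  • {3,4}:  v_{3} + v_{4} = 2·v_{1} + v_{5} + v_{6}  ⇒ sig = [2:1,1,2]
  • {3,7}:  v_{3} + v_{7} = 2·v_{1} + v_{8}  ⇒ sig = [2:1,2]
  • {5,6,7}:  v_{5} + v_{6} + v_{7} = 0  ⇒ sig = [3:]
  • {1,2,6}:  v_{1} + v_{2} + v_{6} = v_{3}  ⇒ sig = [3:1]
  • {1,5,8}:  v_{1} + v_{5} + v_{8} = v_{2}  ⇒ sig = [3:1]
  • {2,6,7}:  v_{2} + v_{6} + v_{7} = v_{1} + v_{8}  ⇒ sig = [3:1,1]
  • {3,5,8}:  v_{3} + v_{5} + v_{8} = 2·v_{2} + v_{6}  ⇒ sig = [3:1,2]

so the primitive-relation signature multiset is
{ [2:] ×2,  [2:1,1] ×3,  [2:1,1,2],  [2:1,2],  [3:],  [3:1] ×2,  [3:1,1],  [3:1,2] }


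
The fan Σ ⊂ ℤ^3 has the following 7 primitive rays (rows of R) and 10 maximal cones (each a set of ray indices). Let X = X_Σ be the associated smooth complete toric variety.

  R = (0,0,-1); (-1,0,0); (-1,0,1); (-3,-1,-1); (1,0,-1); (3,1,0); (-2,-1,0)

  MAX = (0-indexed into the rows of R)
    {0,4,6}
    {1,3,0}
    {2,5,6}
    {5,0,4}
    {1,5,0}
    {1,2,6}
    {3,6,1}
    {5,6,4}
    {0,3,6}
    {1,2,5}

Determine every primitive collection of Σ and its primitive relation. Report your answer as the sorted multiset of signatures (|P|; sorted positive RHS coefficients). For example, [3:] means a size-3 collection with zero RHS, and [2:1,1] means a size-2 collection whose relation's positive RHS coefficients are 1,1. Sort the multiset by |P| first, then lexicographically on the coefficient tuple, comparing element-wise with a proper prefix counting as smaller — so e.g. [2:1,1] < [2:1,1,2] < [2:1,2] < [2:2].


9 collections generate NE(X_Σ); each relation:

  • {2,4}:  v_{2} + v_{4} = 0 — sig = [2:]
  • {0,2}:  v_{0} + v_{2} = v_{1} — sig = [2:1]
  • {1,4}:  v_{1} + v_{4} = v_{0} — sig = [2:1]
  • {3,5}:  v_{3} + v_{5} = v_{0} — sig = [2:1]
  • {2,3}:  v_{2} + v_{3} = 2·v_{1} + v_{6} — sig = [2:1,2]
  • {3,4}:  v_{3} + v_{4} = 2·v_{0} + v_{6} — sig = [2:1,2]
  • {1,5,6}:  v_{1} + v_{5} + v_{6} = 0 — sig = [3:]
  • {0,1,6}:  v_{0} + v_{1} + v_{6} = v_{3} — sig = [3:1]
  • {0,5,6}:  v_{0} + v_{5} + v_{6} = v_{4} — sig = [3:1]

Hence PRS(X_Σ) =
{ [2:],  [2:1] ×3,  [2:1,2] ×2,  [3:],  [3:1] ×2 }


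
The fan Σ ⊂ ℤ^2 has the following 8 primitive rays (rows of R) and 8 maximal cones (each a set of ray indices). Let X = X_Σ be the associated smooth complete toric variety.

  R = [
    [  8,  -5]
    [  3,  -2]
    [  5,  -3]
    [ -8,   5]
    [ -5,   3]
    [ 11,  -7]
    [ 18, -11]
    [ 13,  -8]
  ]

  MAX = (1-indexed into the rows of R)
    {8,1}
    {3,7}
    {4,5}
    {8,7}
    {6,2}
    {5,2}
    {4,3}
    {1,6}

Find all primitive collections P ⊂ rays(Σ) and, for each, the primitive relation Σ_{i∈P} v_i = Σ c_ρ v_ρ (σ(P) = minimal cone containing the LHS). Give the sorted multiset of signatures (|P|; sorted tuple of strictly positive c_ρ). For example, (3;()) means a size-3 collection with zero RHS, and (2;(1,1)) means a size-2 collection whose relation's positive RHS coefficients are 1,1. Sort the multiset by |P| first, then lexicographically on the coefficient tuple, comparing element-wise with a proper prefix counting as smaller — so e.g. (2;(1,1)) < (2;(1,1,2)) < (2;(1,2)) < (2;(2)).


Δ(Σ) — 8 vertices, 20 min non-faces:

  P = {1,4}:  v_{1} + v_{4} = 0 — sig = (2;())
  P = {3,5}:  v_{3} + v_{5} = 0 — sig = (2;())
  P = {1,2}:  v_{1} + v_{2} = v_{6} — sig = (2;(1))
  P = {1,3}:  v_{1} + v_{3} = v_{8} — sig = (2;(1))
  P = {1,5}:  v_{1} + v_{5} = v_{2} — sig = (2;(1))
  P = {2,3}:  v_{2} + v_{3} = v_{1} — sig = (2;(1))
  P = {2,4}:  v_{2} + v_{4} = v_{5} — sig = (2;(1))
  P = {3,8}:  v_{3} + v_{8} = v_{7} — sig = (2;(1))
  P = {4,6}:  v_{4} + v_{6} = v_{2} — sig = (2;(1))
  P = {4,8}:  v_{4} + v_{8} = v_{3} — sig = (2;(1))
  P = {5,7}:  v_{5} + v_{7} = v_{8} — sig = (2;(1))
  P = {5,8}:  v_{5} + v_{8} = v_{1} — sig = (2;(1))
  P = {2,7}:  v_{2} + v_{7} = v_{1} + v_{8} — sig = (2;(1,1))
  P = {6,7}:  v_{6} + v_{7} = 2·v_{1} + v_{8} — sig = (2;(1,2))
  P = {1,7}:  v_{1} + v_{7} = 2·v_{8} — sig = (2;(2))
  P = {2,8}:  v_{2} + v_{8} = 2·v_{1} — sig = (2;(2))
  P = {3,6}:  v_{3} + v_{6} = 2·v_{1} — sig = (2;(2))
  P = {4,7}:  v_{4} + v_{7} = 2·v_{3} — sig = (2;(2))
  P = {5,6}:  v_{5} + v_{6} = 2·v_{2} — sig = (2;(2))
  P = {6,8}:  v_{6} + v_{8} = 3·v_{1} — sig = (2;(3))

so the primitive-relation signature multiset is
    (2;())
    (2;())
    (2;(1))
    (2;(1))
    (2;(1))
    (2;(1))
    (2;(1))
    (2;(1))
    (2;(1))
    (2;(1))
    (2;(1))
    (2;(1))
    (2;(1,1))
    (2;(1,2))
    (2;(2))
    (2;(2))
    (2;(2))
    (2;(2))
    (2;(2))
    (2;(3))


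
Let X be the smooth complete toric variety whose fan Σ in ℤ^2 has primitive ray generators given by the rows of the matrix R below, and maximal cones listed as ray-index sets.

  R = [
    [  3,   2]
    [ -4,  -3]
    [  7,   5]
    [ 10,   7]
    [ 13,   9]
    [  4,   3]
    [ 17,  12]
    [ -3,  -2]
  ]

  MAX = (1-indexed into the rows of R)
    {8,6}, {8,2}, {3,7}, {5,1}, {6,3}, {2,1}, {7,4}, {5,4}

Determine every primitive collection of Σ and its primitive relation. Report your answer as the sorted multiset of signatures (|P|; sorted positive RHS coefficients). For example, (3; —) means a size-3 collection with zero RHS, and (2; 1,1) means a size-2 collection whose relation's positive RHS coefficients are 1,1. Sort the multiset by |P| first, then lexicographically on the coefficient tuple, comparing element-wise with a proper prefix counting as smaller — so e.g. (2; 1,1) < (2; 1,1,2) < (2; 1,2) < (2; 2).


Σ has 20 primitive collections:

  P={1,8}:  v_{1} + v_{8} = 0 ; sig = (2; —)
  P={2,6}:  v_{2} + v_{6} = 0 ; sig = (2; —)
  P={1,3}:  v_{1} + v_{3} = v_{4} ; sig = (2; 1)
  P={1,4}:  v_{1} + v_{4} = v_{5} ; sig = (2; 1)
  P={1,6}:  v_{1} + v_{6} = v_{3} ; sig = (2; 1)
  P={2,3}:  v_{2} + v_{3} = v_{1} ; sig = (2; 1)
  P={2,7}:  v_{2} + v_{7} = v_{5} ; sig = (2; 1)
  P={3,4}:  v_{3} + v_{4} = v_{7} ; sig = (2; 1)
  P={3,8}:  v_{3} + v_{8} = v_{6} ; sig = (2; 1)
  P={4,8}:  v_{4} + v_{8} = v_{3} ; sig = (2; 1)
  P={5,6}:  v_{5} + v_{6} = v_{7} ; sig = (2; 1)
  P={5,8}:  v_{5} + v_{8} = v_{4} ; sig = (2; 1)
  P={1,7}:  v_{1} + v_{7} = 2·v_{4} ; sig = (2; 2)
  P={2,4}:  v_{2} + v_{4} = 2·v_{1} ; sig = (2; 2)
  P={3,5}:  v_{3} + v_{5} = 2·v_{4} ; sig = (2; 2)
  P={4,6}:  v_{4} + v_{6} = 2·v_{3} ; sig = (2; 2)
  P={7,8}:  v_{7} + v_{8} = 2·v_{3} ; sig = (2; 2)
  P={2,5}:  v_{2} + v_{5} = 3·v_{1} ; sig = (2; 3)
  P={5,7}:  v_{5} + v_{7} = 3·v_{4} ; sig = (2; 3)
  P={6,7}:  v_{6} + v_{7} = 3·v_{3} ; sig = (2; 3)

Hence PRS(X_Σ) =
    (2; —)
    (2; —)
    (2; 1)
    (2; 1)
    (2; 1)
    (2; 1)
    (2; 1)
    (2; 1)
    (2; 1)
    (2; 1)
    (2; 1)
    (2; 1)
    (2; 2)
    (2; 2)
    (2; 2)
    (2; 2)
    (2; 2)
    (2; 3)
    (2; 3)
    (2; 3)


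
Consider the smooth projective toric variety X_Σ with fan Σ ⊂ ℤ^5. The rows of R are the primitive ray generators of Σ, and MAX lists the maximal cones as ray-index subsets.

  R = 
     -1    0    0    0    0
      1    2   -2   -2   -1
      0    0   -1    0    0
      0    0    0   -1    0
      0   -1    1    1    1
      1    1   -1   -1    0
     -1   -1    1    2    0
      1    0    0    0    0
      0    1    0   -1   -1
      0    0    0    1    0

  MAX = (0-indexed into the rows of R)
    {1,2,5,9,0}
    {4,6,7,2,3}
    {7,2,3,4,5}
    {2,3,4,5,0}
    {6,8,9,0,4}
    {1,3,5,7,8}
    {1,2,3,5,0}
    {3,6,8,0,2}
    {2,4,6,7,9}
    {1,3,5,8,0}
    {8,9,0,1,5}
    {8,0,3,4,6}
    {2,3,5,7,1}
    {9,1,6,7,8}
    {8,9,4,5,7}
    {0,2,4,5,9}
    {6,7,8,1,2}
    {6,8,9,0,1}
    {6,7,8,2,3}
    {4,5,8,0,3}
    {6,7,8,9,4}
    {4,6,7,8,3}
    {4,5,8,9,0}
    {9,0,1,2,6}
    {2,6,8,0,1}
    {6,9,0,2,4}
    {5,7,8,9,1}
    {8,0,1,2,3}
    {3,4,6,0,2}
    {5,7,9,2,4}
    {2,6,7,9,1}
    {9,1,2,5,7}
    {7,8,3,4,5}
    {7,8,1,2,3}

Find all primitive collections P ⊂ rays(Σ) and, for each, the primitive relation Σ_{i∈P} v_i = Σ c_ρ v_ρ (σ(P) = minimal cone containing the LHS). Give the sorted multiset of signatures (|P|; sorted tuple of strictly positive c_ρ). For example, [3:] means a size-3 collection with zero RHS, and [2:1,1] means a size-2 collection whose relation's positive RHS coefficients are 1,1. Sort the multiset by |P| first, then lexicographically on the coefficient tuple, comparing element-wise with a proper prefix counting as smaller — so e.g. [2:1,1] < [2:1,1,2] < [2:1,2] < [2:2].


|primitive collections| = 8. Relations:

  • {0,7}:  v_{0} + v_{7} = 0 — sig = [2:]
  • {3,9}:  v_{3} + v_{9} = 0 — sig = [2:]
  • {1,4}:  v_{1} + v_{4} = v_{5} — sig = [2:1]
  • {5,6}:  v_{5} + v_{6} = v_{9} — sig = [2:1]
  • {2,4,8}:  v_{2} + v_{4} + v_{8} = 0 — sig = [3:]
  • {2,5,8}:  v_{2} + v_{5} + v_{8} = v_{1} — sig = [3:1]
  • {1,3,6}:  v_{1} + v_{3} + v_{6} = v_{2} + v_{8} — sig = [3:1,1]
  • {2,8,9}:  v_{2} + v_{8} + v_{9} = v_{1} + v_{6} — sig = [3:1,1]

Signatures (|P|; sorted positive RHS coefficients), sorted:
{ [2:] ×2,  [2:1] ×2,  [3:],  [3:1],  [3:1,1] ×2 }


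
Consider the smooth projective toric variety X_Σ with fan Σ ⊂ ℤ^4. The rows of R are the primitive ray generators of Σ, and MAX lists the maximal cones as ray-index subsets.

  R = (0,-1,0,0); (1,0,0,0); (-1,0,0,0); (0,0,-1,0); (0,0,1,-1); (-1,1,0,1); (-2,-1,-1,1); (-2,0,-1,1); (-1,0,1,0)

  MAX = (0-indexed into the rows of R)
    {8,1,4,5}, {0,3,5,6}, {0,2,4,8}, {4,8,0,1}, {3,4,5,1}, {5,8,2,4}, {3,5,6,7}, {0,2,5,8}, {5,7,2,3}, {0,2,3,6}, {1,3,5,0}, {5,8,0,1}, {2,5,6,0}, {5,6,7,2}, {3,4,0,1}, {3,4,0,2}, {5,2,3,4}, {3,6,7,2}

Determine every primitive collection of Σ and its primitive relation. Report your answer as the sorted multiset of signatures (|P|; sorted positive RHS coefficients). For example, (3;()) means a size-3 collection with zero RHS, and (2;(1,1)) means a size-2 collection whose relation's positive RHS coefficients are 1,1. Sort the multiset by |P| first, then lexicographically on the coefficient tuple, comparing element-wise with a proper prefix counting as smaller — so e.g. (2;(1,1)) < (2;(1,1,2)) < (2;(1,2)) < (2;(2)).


Σ has 12 primitive collections:

  P = {1,2}:  v_{1} + v_{2} = 0 ; sig = (2;())
  P = {0,7}:  v_{0} + v_{7} = v_{6} ; sig = (2;(1))
  P = {3,8}:  v_{3} + v_{8} = v_{2} ; sig = (2;(1))
  P = {1,7}:  v_{1} + v_{7} = v_{0} + v_{3} + v_{5} ; sig = (2;(1,1,1))
  P = {1,6}:  v_{1} + v_{6} = 2·v_{0} + v_{3} + v_{5} ; sig = (2;(1,1,2))
  P = {7,8}:  v_{7} + v_{8} = v_{0} + 2·v_{2} + v_{5} ; sig = (2;(1,1,2))
  P = {4,6}:  v_{4} + v_{6} = v_{0} + 2·v_{2} ; sig = (2;(1,2))
  P = {6,8}:  v_{6} + v_{8} = 2·v_{0} + 2·v_{2} + v_{5} ; sig = (2;(1,2,2))
  P = {4,7}:  v_{4} + v_{7} = 2·v_{2} ; sig = (2;(2))
  P = {0,4,5}:  v_{0} + v_{4} + v_{5} = v_{8} ; sig = (3;(1))
  P = {0,2,3,5}:  v_{0} + v_{2} + v_{3} + v_{5} = v_{7} ; sig = (4;(1))
  P = {2,3,5,6}:  v_{2} + v_{3} + v_{5} + v_{6} = 2·v_{7} ; sig = (4;(2))

Hence PRS(X_Σ) =
[(2;()), (2;(1)), (2;(1)), (2;(1,1,1)), (2;(1,1,2)), (2;(1,1,2)), (2;(1,2)), (2;(1,2,2)), (2;(2)), (3;(1)), (4;(1)), (4;(2))]


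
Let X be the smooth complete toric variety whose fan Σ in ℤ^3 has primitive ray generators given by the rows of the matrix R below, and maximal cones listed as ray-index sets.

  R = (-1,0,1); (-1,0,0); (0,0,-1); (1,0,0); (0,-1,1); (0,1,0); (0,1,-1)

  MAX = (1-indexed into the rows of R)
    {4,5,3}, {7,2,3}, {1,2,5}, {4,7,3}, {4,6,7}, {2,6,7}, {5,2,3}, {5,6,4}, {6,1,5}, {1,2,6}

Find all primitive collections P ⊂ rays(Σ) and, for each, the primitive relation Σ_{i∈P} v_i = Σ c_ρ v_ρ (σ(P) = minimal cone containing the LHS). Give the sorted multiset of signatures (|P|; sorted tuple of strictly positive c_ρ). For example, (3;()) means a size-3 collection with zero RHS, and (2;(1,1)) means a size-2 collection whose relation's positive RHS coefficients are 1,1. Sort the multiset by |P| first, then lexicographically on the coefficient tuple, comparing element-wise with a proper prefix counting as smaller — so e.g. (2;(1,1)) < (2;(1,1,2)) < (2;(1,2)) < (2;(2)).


The 7 primitive collections of Σ (r=7, n=3):

  • {2,4}:  v_{2} + v_{4} = 0  ⇒ sig = (2;())
  • {5,7}:  v_{5} + v_{7} = 0  ⇒ sig = (2;())
  • {1,3}:  v_{1} + v_{3} = v_{2}  ⇒ sig = (2;(1))
  • {3,6}:  v_{3} + v_{6} = v_{7}  ⇒ sig = (2;(1))
  • {1,4}:  v_{1} + v_{4} = v_{5} + v_{6}  ⇒ sig = (2;(1,1))
  • {1,7}:  v_{1} + v_{7} = v_{2} + v_{6}  ⇒ sig = (2;(1,1))
  • {2,5,6}:  v_{2} + v_{5} + v_{6} = v_{1}  ⇒ sig = (3;(1))

Hence PRS(X_Σ) =
[(2;()), (2;()), (2;(1)), (2;(1)), (2;(1,1)), (2;(1,1)), (3;(1))]


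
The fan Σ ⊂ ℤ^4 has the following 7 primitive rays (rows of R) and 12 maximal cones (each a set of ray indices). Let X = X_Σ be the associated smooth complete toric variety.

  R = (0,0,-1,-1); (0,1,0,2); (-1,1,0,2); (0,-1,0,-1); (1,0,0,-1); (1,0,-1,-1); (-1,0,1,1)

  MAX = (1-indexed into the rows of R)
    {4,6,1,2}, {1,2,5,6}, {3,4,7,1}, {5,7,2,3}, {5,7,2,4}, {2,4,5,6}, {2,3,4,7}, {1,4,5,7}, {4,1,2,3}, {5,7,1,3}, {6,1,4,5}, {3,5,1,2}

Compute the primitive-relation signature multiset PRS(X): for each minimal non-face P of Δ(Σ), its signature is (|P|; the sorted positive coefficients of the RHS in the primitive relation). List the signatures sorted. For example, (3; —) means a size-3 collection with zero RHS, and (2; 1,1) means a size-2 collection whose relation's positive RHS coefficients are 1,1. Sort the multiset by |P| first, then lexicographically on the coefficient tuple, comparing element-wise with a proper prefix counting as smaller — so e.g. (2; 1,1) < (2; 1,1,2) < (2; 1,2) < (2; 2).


5 collections generate NE(X_Σ); each relation:

  P={6,7}:  v_{6} + v_{7} = 0  ⟹  sig = (2; —)
  P={3,6}:  v_{3} + v_{6} = v_{1} + v_{2}  ⟹  sig = (2; 1,1)
  P={3,4,5}:  v_{3} + v_{4} + v_{5} = 0  ⟹  sig = (3; —)
  P={1,2,7}:  v_{1} + v_{2} + v_{7} = v_{3}  ⟹  sig = (3; 1)
  P={1,2,4,5}:  v_{1} + v_{2} + v_{4} + v_{5} = v_{6}  ⟹  sig = (4; 1)

so the primitive-relation signature multiset is
{ (2; —),  (2; 1,1),  (3; —),  (3; 1),  (4; 1) }
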